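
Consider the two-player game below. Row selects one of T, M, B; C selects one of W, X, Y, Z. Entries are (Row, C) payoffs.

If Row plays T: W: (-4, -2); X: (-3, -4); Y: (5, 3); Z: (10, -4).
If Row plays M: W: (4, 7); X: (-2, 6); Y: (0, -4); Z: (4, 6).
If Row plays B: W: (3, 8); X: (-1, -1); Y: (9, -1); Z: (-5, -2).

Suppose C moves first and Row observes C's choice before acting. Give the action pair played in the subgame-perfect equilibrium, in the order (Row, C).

(M, W)

Solve by backward induction (C leads).
- W: Row compares -4, 4, 3 and picks M; C would get 7.
- X: Row compares -3, -2, -1 and picks B; C would get -1.
- Y: Row compares 5, 0, 9 and picks B; C would get -1.
- Z: Row compares 10, 4, -5 and picks T; C would get -4.
C's induced payoffs are 7, -1, -1, -4, so C commits to W. Subgame-perfect outcome: (M, W) with payoffs (4, 7).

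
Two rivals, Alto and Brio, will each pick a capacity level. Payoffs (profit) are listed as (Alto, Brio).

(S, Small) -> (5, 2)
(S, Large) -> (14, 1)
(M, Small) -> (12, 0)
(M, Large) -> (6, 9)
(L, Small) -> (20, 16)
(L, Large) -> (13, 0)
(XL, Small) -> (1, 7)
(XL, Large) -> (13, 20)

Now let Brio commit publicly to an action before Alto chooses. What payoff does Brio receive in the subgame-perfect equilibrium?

16

Solve by backward induction (Brio leads).
- Small → Alto plays L (best of 5, 12, 20, 1); Brio gets 16.
- Large → Alto plays S (best of 14, 6, 13, 13); Brio gets 1.
Maximizing over 16, 1, Brio chooses Small. Subgame-perfect outcome: (L, Small) with payoffs (20, 16).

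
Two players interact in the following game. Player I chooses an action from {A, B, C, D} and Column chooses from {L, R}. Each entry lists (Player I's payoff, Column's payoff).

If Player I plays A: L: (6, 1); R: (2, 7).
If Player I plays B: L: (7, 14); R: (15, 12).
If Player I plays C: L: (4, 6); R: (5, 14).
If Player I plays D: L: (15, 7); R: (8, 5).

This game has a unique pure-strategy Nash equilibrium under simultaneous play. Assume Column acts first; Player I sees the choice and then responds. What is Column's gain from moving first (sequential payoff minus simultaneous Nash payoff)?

Solve by backward induction (Column leads).
- L → Player I plays D (best of 6, 7, 4, 15); Column gets 7.
- R → Player I plays B (best of 2, 15, 5, 8); Column gets 12.
Column's induced payoffs are 7, 12, so Column commits to R. Subgame-perfect outcome: (B, R) with payoffs (15, 12).
Under simultaneous play:
Player I's best replies: L→D; R→B.
Column's best replies: A→R; B→L; C→R; D→L.
The unique mutual best reply is (D, L), giving (15, 7).
Column's commitment gain: 12 − 7 = 5.

5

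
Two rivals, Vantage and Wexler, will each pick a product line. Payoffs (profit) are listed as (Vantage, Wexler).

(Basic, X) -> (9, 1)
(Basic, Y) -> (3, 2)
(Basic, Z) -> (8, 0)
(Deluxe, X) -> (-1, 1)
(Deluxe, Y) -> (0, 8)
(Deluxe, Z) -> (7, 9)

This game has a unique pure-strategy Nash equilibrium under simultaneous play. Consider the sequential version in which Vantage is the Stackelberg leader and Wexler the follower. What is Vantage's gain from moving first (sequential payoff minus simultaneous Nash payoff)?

4

Backward induction with Vantage moving first.
- Basic: BR = Y, leader payoff 3.
- Deluxe: BR = Z, leader payoff 7.
Maximizing over 3, 7, Vantage chooses Deluxe. Subgame-perfect outcome: (Deluxe, Z) with payoffs (7, 9).
Under simultaneous play:
Vantage's best replies: X→Basic; Y→Basic; Z→Basic.
Wexler's best replies: Basic→Y; Deluxe→Z.
The unique mutual best reply is (Basic, Y), giving (3, 2).
Vantage's commitment gain: 7 − 3 = 4.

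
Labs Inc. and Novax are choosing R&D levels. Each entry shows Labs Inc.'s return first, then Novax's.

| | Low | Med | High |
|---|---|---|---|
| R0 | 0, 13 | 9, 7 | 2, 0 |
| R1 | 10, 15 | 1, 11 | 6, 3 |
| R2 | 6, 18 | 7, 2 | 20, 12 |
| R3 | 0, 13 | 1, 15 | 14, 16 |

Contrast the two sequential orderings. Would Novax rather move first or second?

If Labs Inc. leads: Novax's best replies are R0→Low, R1→Low, R2→Low, R3→High; Labs Inc.'s induced payoffs 0, 10, 6, 14; outcome (R3, High), payoffs (14, 16).
If Novax leads: Labs Inc.'s best replies are Low→R1, Med→R0, High→R2; Novax's induced payoffs 15, 7, 12; outcome (R1, Low), payoffs (10, 15).
Novax gets 15 moving first and 16 moving second, so Novax prefers to move second.

second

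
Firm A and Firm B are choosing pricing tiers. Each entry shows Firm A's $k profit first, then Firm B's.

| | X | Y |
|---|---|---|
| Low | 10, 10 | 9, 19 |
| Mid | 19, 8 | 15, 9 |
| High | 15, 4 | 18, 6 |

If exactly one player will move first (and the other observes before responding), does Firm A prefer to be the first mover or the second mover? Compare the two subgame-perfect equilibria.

If Firm A leads: Firm B's best replies are Low→Y, Mid→Y, High→Y; Firm A's induced payoffs 9, 15, 18; outcome (High, Y), payoffs (18, 6).
If Firm B leads: Firm A's best replies are X→Mid, Y→High; Firm B's induced payoffs 8, 6; outcome (Mid, X), payoffs (19, 8).
Firm A gets 18 moving first and 19 moving second, so Firm A prefers to move second.

second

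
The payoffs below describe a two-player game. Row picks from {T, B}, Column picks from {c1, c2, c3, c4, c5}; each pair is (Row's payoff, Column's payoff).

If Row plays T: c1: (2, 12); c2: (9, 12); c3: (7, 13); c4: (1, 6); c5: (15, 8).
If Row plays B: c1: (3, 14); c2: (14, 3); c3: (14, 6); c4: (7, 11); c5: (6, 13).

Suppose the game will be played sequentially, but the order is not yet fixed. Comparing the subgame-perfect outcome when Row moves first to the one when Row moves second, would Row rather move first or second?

first

If Row leads: Column's best replies are T→c3, B→c1; Row's induced payoffs 7, 3; outcome (T, c3), payoffs (7, 13).
If Column leads: Row's best replies are c1→B, c2→B, c3→B, c4→B, c5→T; Column's induced payoffs 14, 3, 6, 11, 8; outcome (B, c1), payoffs (3, 14).
Row gets 7 moving first and 3 moving second, so Row prefers to move first.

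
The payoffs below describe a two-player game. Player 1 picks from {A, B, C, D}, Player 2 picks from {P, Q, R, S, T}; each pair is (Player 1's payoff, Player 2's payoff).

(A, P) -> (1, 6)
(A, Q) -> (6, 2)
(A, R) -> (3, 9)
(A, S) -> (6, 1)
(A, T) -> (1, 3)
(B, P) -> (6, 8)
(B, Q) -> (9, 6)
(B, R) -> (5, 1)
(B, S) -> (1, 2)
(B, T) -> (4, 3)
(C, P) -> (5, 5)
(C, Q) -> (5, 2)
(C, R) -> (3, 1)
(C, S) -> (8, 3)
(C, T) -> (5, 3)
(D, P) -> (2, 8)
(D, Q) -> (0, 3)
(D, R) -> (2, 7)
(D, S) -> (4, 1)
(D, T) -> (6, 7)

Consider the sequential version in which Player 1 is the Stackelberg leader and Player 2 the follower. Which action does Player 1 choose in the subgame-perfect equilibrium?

Player 2 best-responds to each possible Player 1 move:
- A: Player 2 compares 6, 2, 9, 1, 3 and picks R; Player 1 would get 3.
- B: Player 2 compares 8, 6, 1, 2, 3 and picks P; Player 1 would get 6.
- C: Player 2 compares 5, 2, 1, 3, 3 and picks P; Player 1 would get 5.
- D: Player 2 compares 8, 3, 7, 1, 7 and picks P; Player 1 would get 2.
Maximizing over 3, 6, 5, 2, Player 1 chooses B. Subgame-perfect outcome: (B, P) with payoffs (6, 8).

B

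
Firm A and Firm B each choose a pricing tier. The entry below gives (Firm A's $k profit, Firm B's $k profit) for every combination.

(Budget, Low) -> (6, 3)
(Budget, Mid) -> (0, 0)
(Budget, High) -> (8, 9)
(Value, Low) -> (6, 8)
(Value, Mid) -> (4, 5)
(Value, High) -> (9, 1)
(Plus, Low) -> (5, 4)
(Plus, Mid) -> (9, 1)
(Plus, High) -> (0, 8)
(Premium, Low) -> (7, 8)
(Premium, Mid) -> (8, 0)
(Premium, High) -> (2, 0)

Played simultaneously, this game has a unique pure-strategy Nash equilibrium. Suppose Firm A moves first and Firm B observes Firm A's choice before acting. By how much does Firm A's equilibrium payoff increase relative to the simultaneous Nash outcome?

Backward induction with Firm A moving first.
- Budget → Firm B plays High (best of 3, 0, 9); Firm A gets 8.
- Value → Firm B plays Low (best of 8, 5, 1); Firm A gets 6.
- Plus → Firm B plays High (best of 4, 1, 8); Firm A gets 0.
- Premium → Firm B plays Low (best of 8, 0, 0); Firm A gets 7.
Firm A's induced payoffs are 8, 6, 0, 7, so Firm A commits to Budget. Subgame-perfect outcome: (Budget, High) with payoffs (8, 9).
Under simultaneous play:
Firm A's best replies: Low→Premium; Mid→Plus; High→Value.
Firm B's best replies: Budget→High; Value→Low; Plus→High; Premium→Low.
Only (Premium, Low) has each player best-responding; Nash payoffs (7, 8).
Firm A's commitment gain: 8 − 7 = 1.

1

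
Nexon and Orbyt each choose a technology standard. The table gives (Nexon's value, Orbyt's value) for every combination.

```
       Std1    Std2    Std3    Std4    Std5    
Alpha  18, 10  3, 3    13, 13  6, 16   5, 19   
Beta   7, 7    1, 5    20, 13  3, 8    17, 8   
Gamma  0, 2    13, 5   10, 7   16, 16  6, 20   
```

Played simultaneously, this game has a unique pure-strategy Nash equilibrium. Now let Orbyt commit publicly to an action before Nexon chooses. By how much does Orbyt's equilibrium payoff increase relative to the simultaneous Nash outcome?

Backward induction with Orbyt moving first.
- Std1: BR = Alpha, leader payoff 10.
- Std2: BR = Gamma, leader payoff 5.
- Std3: BR = Beta, leader payoff 13.
- Std4: BR = Gamma, leader payoff 16.
- Std5: BR = Beta, leader payoff 8.
Maximizing over 10, 5, 13, 16, 8, Orbyt chooses Std4. Subgame-perfect outcome: (Gamma, Std4) with payoffs (16, 16).
Now find the simultaneous Nash equilibrium.
Nexon's best replies: Std1→Alpha; Std2→Gamma; Std3→Beta; Std4→Gamma; Std5→Beta.
Orbyt's best replies: Alpha→Std5; Beta→Std3; Gamma→Std5.
The unique mutual best reply is (Beta, Std3), giving (20, 13).
Orbyt's commitment gain: 16 − 13 = 3.

3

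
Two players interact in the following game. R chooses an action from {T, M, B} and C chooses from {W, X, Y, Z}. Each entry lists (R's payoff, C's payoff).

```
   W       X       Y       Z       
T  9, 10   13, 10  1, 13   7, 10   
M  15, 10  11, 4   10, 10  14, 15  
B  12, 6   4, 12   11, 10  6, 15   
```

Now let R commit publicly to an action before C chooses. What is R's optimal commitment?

M

Work backward from C's decision.
- T: BR = Y, leader payoff 1.
- M: BR = Z, leader payoff 14.
- B: BR = Z, leader payoff 6.
Maximizing over 1, 14, 6, R chooses M. Subgame-perfect outcome: (M, Z) with payoffs (14, 15).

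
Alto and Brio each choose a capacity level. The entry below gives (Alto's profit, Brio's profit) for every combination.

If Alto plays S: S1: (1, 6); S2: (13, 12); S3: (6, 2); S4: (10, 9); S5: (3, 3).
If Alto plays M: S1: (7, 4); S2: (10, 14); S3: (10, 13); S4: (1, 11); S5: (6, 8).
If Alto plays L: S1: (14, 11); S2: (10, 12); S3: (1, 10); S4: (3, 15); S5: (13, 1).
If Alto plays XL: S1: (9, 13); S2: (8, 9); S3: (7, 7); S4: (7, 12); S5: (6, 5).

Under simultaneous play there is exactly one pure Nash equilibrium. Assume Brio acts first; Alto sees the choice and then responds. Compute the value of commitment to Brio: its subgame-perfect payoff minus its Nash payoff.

1

Work backward from Alto's decision.
- S1 → Alto plays L (best of 1, 7, 14, 9); Brio gets 11.
- S2 → Alto plays S (best of 13, 10, 10, 8); Brio gets 12.
- S3 → Alto plays M (best of 6, 10, 1, 7); Brio gets 13.
- S4 → Alto plays S (best of 10, 1, 3, 7); Brio gets 9.
- S5 → Alto plays L (best of 3, 6, 13, 6); Brio gets 1.
Maximizing over 11, 12, 13, 9, 1, Brio chooses S3. Subgame-perfect outcome: (M, S3) with payoffs (10, 13).
For the simultaneous game, intersect best replies.
Alto's best replies: S1→L; S2→S; S3→M; S4→S; S5→L.
Brio's best replies: S→S2; M→S2; L→S4; XL→S1.
The unique mutual best reply is (S, S2), giving (13, 12).
Brio's commitment gain: 13 − 12 = 1.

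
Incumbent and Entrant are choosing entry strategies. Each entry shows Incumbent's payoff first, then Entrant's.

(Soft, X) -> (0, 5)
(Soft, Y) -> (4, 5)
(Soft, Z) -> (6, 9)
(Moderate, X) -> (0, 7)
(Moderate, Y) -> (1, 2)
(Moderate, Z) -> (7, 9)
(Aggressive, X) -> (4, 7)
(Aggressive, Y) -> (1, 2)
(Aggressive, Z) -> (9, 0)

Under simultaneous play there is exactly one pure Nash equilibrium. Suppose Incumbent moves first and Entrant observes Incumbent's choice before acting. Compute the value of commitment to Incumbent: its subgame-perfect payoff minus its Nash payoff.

Work backward from Entrant's decision.
- Soft: BR = Z, leader payoff 6.
- Moderate: BR = Z, leader payoff 7.
- Aggressive: BR = X, leader payoff 4.
Among 6, 7, 4, the best is 7 at Moderate. Subgame-perfect outcome: (Moderate, Z) with payoffs (7, 9).
Under simultaneous play:
Incumbent's best replies: X→Aggressive; Y→Soft; Z→Aggressive.
Entrant's best replies: Soft→Z; Moderate→Z; Aggressive→X.
Only (Aggressive, X) has each player best-responding; Nash payoffs (4, 7).
Incumbent's commitment gain: 7 − 4 = 3.

3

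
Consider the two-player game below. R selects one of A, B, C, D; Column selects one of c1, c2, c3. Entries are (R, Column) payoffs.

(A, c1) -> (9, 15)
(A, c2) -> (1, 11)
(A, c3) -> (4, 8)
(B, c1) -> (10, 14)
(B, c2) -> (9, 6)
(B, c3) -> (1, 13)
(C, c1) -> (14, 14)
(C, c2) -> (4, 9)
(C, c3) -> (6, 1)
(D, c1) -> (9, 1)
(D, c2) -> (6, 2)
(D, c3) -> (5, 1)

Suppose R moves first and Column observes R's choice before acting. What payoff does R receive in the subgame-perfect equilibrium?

Column best-responds to each possible R move:
- A: Column compares 15, 11, 8 and picks c1; R would get 9.
- B: Column compares 14, 6, 13 and picks c1; R would get 10.
- C: Column compares 14, 9, 1 and picks c1; R would get 14.
- D: Column compares 1, 2, 1 and picks c2; R would get 6.
R's induced payoffs are 9, 10, 14, 6, so R commits to C. Subgame-perfect outcome: (C, c1) with payoffs (14, 14).

14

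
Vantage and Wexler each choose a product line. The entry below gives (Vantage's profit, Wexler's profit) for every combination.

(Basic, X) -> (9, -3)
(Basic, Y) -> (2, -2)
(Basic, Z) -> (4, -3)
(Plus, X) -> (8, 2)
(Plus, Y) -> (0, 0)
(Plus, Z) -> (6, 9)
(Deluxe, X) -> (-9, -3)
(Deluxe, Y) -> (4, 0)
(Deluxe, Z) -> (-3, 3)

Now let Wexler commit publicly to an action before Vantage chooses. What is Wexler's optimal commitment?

Solve by backward induction (Wexler leads).
- X: BR = Basic, leader payoff -3.
- Y: BR = Deluxe, leader payoff 0.
- Z: BR = Plus, leader payoff 9.
Wexler's induced payoffs are -3, 0, 9, so Wexler commits to Z. Subgame-perfect outcome: (Plus, Z) with payoffs (6, 9).

Z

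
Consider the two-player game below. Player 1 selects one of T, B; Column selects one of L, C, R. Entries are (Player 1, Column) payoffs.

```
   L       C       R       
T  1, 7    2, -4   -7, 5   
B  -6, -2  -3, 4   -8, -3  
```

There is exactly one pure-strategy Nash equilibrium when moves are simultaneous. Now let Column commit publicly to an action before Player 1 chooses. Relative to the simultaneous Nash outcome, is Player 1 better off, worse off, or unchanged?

unchanged

Player 1 best-responds to each possible Column move:
- L: Player 1 compares 1, -6 and picks T; Column would get 7.
- C: Player 1 compares 2, -3 and picks T; Column would get -4.
- R: Player 1 compares -7, -8 and picks T; Column would get 5.
Column's induced payoffs are 7, -4, 5, so Column commits to L. Subgame-perfect outcome: (T, L) with payoffs (1, 7).
Now find the simultaneous Nash equilibrium.
Player 1's best replies: L→T; C→T; R→T.
Column's best replies: T→L; B→C.
Only (T, L) has each player best-responding; Nash payoffs (1, 7).
Player 1 earns 1 sequentially versus 1 at the Nash outcome: unchanged.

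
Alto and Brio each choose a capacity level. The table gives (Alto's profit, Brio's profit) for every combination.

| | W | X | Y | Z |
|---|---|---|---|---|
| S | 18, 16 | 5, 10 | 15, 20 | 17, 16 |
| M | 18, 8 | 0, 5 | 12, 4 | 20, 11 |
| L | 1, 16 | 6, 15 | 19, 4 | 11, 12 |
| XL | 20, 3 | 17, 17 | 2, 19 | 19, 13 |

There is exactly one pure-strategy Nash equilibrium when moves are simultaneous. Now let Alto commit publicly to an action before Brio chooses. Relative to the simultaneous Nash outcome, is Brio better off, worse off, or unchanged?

Backward induction with Alto moving first.
- S: BR = Y, leader payoff 15.
- M: BR = Z, leader payoff 20.
- L: BR = W, leader payoff 1.
- XL: BR = Y, leader payoff 2.
Alto's induced payoffs are 15, 20, 1, 2, so Alto commits to M. Subgame-perfect outcome: (M, Z) with payoffs (20, 11).
For the simultaneous game, intersect best replies.
Alto's best replies: W→XL; X→XL; Y→L; Z→M.
Brio's best replies: S→Y; M→Z; L→W; XL→Y.
Only (M, Z) has each player best-responding; Nash payoffs (20, 11).
Brio earns 11 sequentially versus 11 at the Nash outcome: unchanged.

unchanged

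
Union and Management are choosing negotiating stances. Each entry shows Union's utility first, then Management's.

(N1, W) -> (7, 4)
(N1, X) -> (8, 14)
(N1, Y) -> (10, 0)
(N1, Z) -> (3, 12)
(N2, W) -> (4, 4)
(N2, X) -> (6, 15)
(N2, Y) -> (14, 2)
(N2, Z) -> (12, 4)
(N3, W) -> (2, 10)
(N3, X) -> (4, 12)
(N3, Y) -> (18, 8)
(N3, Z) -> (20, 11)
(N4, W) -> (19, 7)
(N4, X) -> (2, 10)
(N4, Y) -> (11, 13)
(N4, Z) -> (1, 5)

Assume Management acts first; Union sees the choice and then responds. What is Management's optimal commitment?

Work backward from Union's decision.
- W: BR = N4, leader payoff 7.
- X: BR = N1, leader payoff 14.
- Y: BR = N3, leader payoff 8.
- Z: BR = N3, leader payoff 11.
Among 7, 14, 8, 11, the best is 14 at X. Subgame-perfect outcome: (N1, X) with payoffs (8, 14).

X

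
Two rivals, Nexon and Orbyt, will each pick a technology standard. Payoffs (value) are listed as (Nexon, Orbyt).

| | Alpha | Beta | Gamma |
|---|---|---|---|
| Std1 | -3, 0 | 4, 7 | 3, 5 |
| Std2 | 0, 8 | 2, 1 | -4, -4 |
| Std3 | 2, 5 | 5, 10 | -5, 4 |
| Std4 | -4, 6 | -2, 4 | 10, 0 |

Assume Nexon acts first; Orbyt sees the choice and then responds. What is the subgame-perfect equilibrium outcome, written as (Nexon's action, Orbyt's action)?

(Std3, Beta)

Solve by backward induction (Nexon leads).
- Std1 → Orbyt plays Beta (best of 0, 7, 5); Nexon gets 4.
- Std2 → Orbyt plays Alpha (best of 8, 1, -4); Nexon gets 0.
- Std3 → Orbyt plays Beta (best of 5, 10, 4); Nexon gets 5.
- Std4 → Orbyt plays Alpha (best of 6, 4, 0); Nexon gets -4.
Nexon's induced payoffs are 4, 0, 5, -4, so Nexon commits to Std3. Subgame-perfect outcome: (Std3, Beta) with payoffs (5, 10).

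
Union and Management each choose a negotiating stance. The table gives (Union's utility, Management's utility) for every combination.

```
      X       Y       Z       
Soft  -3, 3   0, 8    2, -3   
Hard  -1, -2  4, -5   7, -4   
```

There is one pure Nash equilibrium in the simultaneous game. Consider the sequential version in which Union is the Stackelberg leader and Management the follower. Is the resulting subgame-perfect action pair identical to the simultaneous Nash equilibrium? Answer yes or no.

Backward induction with Union moving first.
- Soft: Management compares 3, 8, -3 and picks Y; Union would get 0.
- Hard: Management compares -2, -5, -4 and picks X; Union would get -1.
Maximizing over 0, -1, Union chooses Soft. Subgame-perfect outcome: (Soft, Y) with payoffs (0, 8).
Now find the simultaneous Nash equilibrium.
Union's best replies: X→Hard; Y→Hard; Z→Hard.
Management's best replies: Soft→Y; Hard→X.
Only (Hard, X) has each player best-responding; Nash payoffs (-1, -2).
Sequential outcome (Soft, Y) differs from the Nash profile (Hard, X).

no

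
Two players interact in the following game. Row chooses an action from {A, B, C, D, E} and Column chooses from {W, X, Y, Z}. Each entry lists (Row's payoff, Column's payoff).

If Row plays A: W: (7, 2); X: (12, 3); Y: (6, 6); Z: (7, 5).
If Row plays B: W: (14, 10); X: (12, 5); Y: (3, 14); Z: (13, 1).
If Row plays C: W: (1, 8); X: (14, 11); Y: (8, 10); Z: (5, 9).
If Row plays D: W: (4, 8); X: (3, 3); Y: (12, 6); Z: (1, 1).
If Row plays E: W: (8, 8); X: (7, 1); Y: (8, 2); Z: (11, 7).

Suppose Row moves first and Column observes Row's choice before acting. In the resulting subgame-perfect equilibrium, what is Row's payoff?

14

Solve by backward induction (Row leads).
- A: BR = Y, leader payoff 6.
- B: BR = Y, leader payoff 3.
- C: BR = X, leader payoff 14.
- D: BR = W, leader payoff 4.
- E: BR = W, leader payoff 8.
Row's induced payoffs are 6, 3, 14, 4, 8, so Row commits to C. Subgame-perfect outcome: (C, X) with payoffs (14, 11).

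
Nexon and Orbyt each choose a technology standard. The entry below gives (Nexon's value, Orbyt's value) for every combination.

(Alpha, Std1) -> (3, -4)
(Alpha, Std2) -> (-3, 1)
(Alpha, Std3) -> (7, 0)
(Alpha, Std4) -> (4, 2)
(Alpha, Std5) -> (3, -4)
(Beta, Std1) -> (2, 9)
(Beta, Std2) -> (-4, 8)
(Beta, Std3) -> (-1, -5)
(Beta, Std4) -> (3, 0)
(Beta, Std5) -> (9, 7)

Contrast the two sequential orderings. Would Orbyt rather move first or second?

first

If Nexon leads: Orbyt's best replies are Alpha→Std4, Beta→Std1; Nexon's induced payoffs 4, 2; outcome (Alpha, Std4), payoffs (4, 2).
If Orbyt leads: Nexon's best replies are Std1→Alpha, Std2→Alpha, Std3→Alpha, Std4→Alpha, Std5→Beta; Orbyt's induced payoffs -4, 1, 0, 2, 7; outcome (Beta, Std5), payoffs (9, 7).
Orbyt gets 7 moving first and 2 moving second, so Orbyt prefers to move first.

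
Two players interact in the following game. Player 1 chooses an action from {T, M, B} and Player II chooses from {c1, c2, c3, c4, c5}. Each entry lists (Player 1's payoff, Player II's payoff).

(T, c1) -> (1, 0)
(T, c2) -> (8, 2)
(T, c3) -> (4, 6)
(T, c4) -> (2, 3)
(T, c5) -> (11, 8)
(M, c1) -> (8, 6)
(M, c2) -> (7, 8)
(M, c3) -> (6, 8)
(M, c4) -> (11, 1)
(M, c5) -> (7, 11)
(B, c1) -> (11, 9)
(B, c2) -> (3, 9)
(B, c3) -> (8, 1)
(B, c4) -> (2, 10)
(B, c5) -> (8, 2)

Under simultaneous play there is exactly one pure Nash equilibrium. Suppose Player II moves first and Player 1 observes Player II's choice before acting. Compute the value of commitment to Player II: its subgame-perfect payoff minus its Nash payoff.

1

Work backward from Player 1's decision.
- c1: Player 1 compares 1, 8, 11 and picks B; Player II would get 9.
- c2: Player 1 compares 8, 7, 3 and picks T; Player II would get 2.
- c3: Player 1 compares 4, 6, 8 and picks B; Player II would get 1.
- c4: Player 1 compares 2, 11, 2 and picks M; Player II would get 1.
- c5: Player 1 compares 11, 7, 8 and picks T; Player II would get 8.
Player II's induced payoffs are 9, 2, 1, 1, 8, so Player II commits to c1. Subgame-perfect outcome: (B, c1) with payoffs (11, 9).
For the simultaneous game, intersect best replies.
Player 1's best replies: c1→B; c2→T; c3→B; c4→M; c5→T.
Player II's best replies: T→c5; M→c5; B→c4.
The unique mutual best reply is (T, c5), giving (11, 8).
Player II's commitment gain: 9 − 8 = 1.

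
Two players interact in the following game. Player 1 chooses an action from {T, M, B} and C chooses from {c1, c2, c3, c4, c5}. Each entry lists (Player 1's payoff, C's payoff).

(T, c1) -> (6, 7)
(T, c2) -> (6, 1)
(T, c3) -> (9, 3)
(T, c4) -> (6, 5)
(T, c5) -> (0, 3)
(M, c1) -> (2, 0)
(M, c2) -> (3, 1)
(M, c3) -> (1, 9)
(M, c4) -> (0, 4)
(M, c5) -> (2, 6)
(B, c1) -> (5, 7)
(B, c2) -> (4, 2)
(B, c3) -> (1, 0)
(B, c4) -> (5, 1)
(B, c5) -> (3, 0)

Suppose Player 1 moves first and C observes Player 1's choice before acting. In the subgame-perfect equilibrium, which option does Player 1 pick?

T

Backward induction with Player 1 moving first.
- T: C compares 7, 1, 3, 5, 3 and picks c1; Player 1 would get 6.
- M: C compares 0, 1, 9, 4, 6 and picks c3; Player 1 would get 1.
- B: C compares 7, 2, 0, 1, 0 and picks c1; Player 1 would get 5.
Maximizing over 6, 1, 5, Player 1 chooses T. Subgame-perfect outcome: (T, c1) with payoffs (6, 7).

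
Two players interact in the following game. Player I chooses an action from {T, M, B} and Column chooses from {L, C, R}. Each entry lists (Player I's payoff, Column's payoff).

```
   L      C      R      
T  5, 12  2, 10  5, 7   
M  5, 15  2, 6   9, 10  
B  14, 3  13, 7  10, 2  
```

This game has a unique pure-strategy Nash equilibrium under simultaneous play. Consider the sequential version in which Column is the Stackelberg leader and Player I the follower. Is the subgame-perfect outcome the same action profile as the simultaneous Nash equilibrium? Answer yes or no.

yes

Work backward from Player I's decision.
- L: BR = B, leader payoff 3.
- C: BR = B, leader payoff 7.
- R: BR = B, leader payoff 2.
Maximizing over 3, 7, 2, Column chooses C. Subgame-perfect outcome: (B, C) with payoffs (13, 7).
For the simultaneous game, intersect best replies.
Player I's best replies: L→B; C→B; R→B.
Column's best replies: T→L; M→L; B→C.
The unique mutual best reply is (B, C), giving (13, 7).
Sequential outcome (B, C) coincides with the Nash profile (B, C).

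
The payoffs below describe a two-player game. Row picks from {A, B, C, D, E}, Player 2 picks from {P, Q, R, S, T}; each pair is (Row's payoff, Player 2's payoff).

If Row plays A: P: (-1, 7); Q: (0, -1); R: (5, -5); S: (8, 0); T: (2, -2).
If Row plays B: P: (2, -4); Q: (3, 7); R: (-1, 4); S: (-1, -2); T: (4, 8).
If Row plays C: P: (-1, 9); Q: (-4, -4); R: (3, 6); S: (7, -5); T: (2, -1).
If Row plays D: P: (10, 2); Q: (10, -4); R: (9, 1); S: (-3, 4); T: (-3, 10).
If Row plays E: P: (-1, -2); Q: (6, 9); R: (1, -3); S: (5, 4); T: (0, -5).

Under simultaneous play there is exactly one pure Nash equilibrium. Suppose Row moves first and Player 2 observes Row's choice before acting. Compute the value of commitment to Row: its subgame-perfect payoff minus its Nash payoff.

Solve by backward induction (Row leads).
- A: Player 2 compares 7, -1, -5, 0, -2 and picks P; Row would get -1.
- B: Player 2 compares -4, 7, 4, -2, 8 and picks T; Row would get 4.
- C: Player 2 compares 9, -4, 6, -5, -1 and picks P; Row would get -1.
- D: Player 2 compares 2, -4, 1, 4, 10 and picks T; Row would get -3.
- E: Player 2 compares -2, 9, -3, 4, -5 and picks Q; Row would get 6.
Row's induced payoffs are -1, 4, -1, -3, 6, so Row commits to E. Subgame-perfect outcome: (E, Q) with payoffs (6, 9).
Under simultaneous play:
Row's best replies: P→D; Q→D; R→D; S→A; T→B.
Player 2's best replies: A→P; B→T; C→P; D→T; E→Q.
Only (B, T) has each player best-responding; Nash payoffs (4, 8).
Row's commitment gain: 6 − 4 = 2.

2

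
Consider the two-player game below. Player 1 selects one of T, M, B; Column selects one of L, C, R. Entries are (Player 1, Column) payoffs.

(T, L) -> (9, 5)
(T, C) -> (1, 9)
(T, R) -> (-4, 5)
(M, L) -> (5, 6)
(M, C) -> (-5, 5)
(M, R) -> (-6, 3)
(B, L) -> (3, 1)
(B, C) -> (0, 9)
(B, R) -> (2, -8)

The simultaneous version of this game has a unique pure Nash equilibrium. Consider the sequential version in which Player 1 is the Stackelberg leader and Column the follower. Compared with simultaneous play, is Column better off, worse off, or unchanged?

Column best-responds to each possible Player 1 move:
- T → Column plays C (best of 5, 9, 5); Player 1 gets 1.
- M → Column plays L (best of 6, 5, 3); Player 1 gets 5.
- B → Column plays C (best of 1, 9, -8); Player 1 gets 0.
Maximizing over 1, 5, 0, Player 1 chooses M. Subgame-perfect outcome: (M, L) with payoffs (5, 6).
Now find the simultaneous Nash equilibrium.
Player 1's best replies: L→T; C→T; R→B.
Column's best replies: T→C; M→L; B→C.
The unique mutual best reply is (T, C), giving (1, 9).
Column earns 6 sequentially versus 9 at the Nash outcome: worse off.

worse off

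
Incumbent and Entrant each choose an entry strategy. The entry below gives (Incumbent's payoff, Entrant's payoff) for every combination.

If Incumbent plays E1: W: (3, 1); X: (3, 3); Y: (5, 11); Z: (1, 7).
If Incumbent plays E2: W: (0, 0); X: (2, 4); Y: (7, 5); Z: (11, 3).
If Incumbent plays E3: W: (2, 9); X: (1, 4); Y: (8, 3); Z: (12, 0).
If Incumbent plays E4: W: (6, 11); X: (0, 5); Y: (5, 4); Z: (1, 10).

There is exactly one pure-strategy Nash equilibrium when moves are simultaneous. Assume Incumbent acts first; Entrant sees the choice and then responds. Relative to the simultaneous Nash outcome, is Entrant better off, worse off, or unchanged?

worse off

Backward induction with Incumbent moving first.
- E1: Entrant compares 1, 3, 11, 7 and picks Y; Incumbent would get 5.
- E2: Entrant compares 0, 4, 5, 3 and picks Y; Incumbent would get 7.
- E3: Entrant compares 9, 4, 3, 0 and picks W; Incumbent would get 2.
- E4: Entrant compares 11, 5, 4, 10 and picks W; Incumbent would get 6.
Among 5, 7, 2, 6, the best is 7 at E2. Subgame-perfect outcome: (E2, Y) with payoffs (7, 5).
For the simultaneous game, intersect best replies.
Incumbent's best replies: W→E4; X→E1; Y→E3; Z→E3.
Entrant's best replies: E1→Y; E2→Y; E3→W; E4→W.
Only (E4, W) has each player best-responding; Nash payoffs (6, 11).
Entrant earns 5 sequentially versus 11 at the Nash outcome: worse off.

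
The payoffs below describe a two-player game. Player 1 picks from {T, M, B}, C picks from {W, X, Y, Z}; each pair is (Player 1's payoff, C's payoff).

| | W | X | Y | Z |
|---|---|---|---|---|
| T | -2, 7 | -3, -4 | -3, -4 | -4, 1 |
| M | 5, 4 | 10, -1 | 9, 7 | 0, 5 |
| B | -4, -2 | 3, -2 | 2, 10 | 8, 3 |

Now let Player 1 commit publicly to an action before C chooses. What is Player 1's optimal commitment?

Work backward from C's decision.
- T → C plays W (best of 7, -4, -4, 1); Player 1 gets -2.
- M → C plays Y (best of 4, -1, 7, 5); Player 1 gets 9.
- B → C plays Y (best of -2, -2, 10, 3); Player 1 gets 2.
Among -2, 9, 2, the best is 9 at M. Subgame-perfect outcome: (M, Y) with payoffs (9, 7).

M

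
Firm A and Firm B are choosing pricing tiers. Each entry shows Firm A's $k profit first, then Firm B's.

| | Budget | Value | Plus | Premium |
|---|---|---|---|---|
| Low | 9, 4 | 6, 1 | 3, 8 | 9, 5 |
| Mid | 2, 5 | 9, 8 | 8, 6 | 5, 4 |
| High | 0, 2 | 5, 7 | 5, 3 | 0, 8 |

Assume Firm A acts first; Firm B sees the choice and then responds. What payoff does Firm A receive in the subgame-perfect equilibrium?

9

Work backward from Firm B's decision.
- Low: BR = Plus, leader payoff 3.
- Mid: BR = Value, leader payoff 9.
- High: BR = Premium, leader payoff 0.
Among 3, 9, 0, the best is 9 at Mid. Subgame-perfect outcome: (Mid, Value) with payoffs (9, 8).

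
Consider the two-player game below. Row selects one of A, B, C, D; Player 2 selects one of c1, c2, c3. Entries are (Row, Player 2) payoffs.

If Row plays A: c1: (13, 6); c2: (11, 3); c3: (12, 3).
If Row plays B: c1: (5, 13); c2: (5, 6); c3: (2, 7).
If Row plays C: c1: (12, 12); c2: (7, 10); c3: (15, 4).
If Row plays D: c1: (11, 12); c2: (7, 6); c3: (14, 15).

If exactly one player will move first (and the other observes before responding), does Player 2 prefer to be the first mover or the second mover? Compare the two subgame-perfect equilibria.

If Row leads: Player 2's best replies are A→c1, B→c1, C→c1, D→c3; Row's induced payoffs 13, 5, 12, 14; outcome (D, c3), payoffs (14, 15).
If Player 2 leads: Row's best replies are c1→A, c2→A, c3→C; Player 2's induced payoffs 6, 3, 4; outcome (A, c1), payoffs (13, 6).
Player 2 gets 6 moving first and 15 moving second, so Player 2 prefers to move second.

second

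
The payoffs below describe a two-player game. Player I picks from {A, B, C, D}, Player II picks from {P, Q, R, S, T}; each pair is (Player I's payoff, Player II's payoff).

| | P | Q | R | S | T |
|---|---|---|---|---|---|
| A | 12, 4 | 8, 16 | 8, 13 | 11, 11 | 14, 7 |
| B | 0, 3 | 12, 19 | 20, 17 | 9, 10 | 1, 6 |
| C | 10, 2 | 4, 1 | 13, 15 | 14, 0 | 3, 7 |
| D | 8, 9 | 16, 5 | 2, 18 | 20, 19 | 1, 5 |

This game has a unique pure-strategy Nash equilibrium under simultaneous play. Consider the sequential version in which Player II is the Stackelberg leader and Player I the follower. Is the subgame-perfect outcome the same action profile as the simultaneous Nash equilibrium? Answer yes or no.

yes

Backward induction with Player II moving first.
- P: BR = A, leader payoff 4.
- Q: BR = D, leader payoff 5.
- R: BR = B, leader payoff 17.
- S: BR = D, leader payoff 19.
- T: BR = A, leader payoff 7.
Player II's induced payoffs are 4, 5, 17, 19, 7, so Player II commits to S. Subgame-perfect outcome: (D, S) with payoffs (20, 19).
For the simultaneous game, intersect best replies.
Player I's best replies: P→A; Q→D; R→B; S→D; T→A.
Player II's best replies: A→Q; B→Q; C→R; D→S.
Only (D, S) has each player best-responding; Nash payoffs (20, 19).
Sequential outcome (D, S) coincides with the Nash profile (D, S).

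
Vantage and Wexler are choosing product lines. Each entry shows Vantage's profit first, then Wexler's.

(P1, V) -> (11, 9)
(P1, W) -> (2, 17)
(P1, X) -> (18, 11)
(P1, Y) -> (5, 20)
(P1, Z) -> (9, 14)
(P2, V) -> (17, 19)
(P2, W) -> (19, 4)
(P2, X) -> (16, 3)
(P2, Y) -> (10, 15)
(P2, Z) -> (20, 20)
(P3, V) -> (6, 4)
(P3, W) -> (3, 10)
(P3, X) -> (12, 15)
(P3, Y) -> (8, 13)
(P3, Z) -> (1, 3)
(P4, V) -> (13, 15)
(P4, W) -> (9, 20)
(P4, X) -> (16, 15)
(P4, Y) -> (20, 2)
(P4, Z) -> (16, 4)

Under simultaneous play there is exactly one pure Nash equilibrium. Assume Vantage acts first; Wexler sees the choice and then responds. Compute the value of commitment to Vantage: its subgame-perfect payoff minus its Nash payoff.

0

Work backward from Wexler's decision.
- P1: BR = Y, leader payoff 5.
- P2: BR = Z, leader payoff 20.
- P3: BR = X, leader payoff 12.
- P4: BR = W, leader payoff 9.
Among 5, 20, 12, 9, the best is 20 at P2. Subgame-perfect outcome: (P2, Z) with payoffs (20, 20).
Now find the simultaneous Nash equilibrium.
Vantage's best replies: V→P2; W→P2; X→P1; Y→P4; Z→P2.
Wexler's best replies: P1→Y; P2→Z; P3→X; P4→W.
Only (P2, Z) has each player best-responding; Nash payoffs (20, 20).
Vantage's commitment gain: 20 − 20 = 0.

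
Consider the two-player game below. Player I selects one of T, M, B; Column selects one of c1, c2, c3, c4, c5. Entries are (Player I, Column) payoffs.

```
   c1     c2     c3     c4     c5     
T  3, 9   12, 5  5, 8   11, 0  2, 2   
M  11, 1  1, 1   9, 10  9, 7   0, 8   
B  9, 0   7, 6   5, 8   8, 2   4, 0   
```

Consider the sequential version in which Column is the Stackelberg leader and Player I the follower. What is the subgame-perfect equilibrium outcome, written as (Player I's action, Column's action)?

(M, c3)

Backward induction with Column moving first.
- c1 → Player I plays M (best of 3, 11, 9); Column gets 1.
- c2 → Player I plays T (best of 12, 1, 7); Column gets 5.
- c3 → Player I plays M (best of 5, 9, 5); Column gets 10.
- c4 → Player I plays T (best of 11, 9, 8); Column gets 0.
- c5 → Player I plays B (best of 2, 0, 4); Column gets 0.
Among 1, 5, 10, 0, 0, the best is 10 at c3. Subgame-perfect outcome: (M, c3) with payoffs (9, 10).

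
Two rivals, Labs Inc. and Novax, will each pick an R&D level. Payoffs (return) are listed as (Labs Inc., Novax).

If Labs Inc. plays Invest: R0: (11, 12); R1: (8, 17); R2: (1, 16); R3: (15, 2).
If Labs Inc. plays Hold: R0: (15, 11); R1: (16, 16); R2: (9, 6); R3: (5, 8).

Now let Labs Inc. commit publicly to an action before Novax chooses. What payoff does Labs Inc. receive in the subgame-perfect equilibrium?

16

Solve by backward induction (Labs Inc. leads).
- Invest: BR = R1, leader payoff 8.
- Hold: BR = R1, leader payoff 16.
Labs Inc.'s induced payoffs are 8, 16, so Labs Inc. commits to Hold. Subgame-perfect outcome: (Hold, R1) with payoffs (16, 16).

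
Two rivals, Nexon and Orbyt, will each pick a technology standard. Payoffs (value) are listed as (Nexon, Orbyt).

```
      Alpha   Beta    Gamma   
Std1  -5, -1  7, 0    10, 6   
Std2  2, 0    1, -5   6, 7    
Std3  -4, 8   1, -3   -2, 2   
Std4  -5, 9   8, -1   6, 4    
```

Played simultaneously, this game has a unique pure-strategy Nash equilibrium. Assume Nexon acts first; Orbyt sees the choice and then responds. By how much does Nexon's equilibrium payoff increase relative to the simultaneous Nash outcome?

Backward induction with Nexon moving first.
- Std1: Orbyt compares -1, 0, 6 and picks Gamma; Nexon would get 10.
- Std2: Orbyt compares 0, -5, 7 and picks Gamma; Nexon would get 6.
- Std3: Orbyt compares 8, -3, 2 and picks Alpha; Nexon would get -4.
- Std4: Orbyt compares 9, -1, 4 and picks Alpha; Nexon would get -5.
Maximizing over 10, 6, -4, -5, Nexon chooses Std1. Subgame-perfect outcome: (Std1, Gamma) with payoffs (10, 6).
Under simultaneous play:
Nexon's best replies: Alpha→Std2; Beta→Std4; Gamma→Std1.
Orbyt's best replies: Std1→Gamma; Std2→Gamma; Std3→Alpha; Std4→Alpha.
Only (Std1, Gamma) has each player best-responding; Nash payoffs (10, 6).
Nexon's commitment gain: 10 − 10 = 0.

0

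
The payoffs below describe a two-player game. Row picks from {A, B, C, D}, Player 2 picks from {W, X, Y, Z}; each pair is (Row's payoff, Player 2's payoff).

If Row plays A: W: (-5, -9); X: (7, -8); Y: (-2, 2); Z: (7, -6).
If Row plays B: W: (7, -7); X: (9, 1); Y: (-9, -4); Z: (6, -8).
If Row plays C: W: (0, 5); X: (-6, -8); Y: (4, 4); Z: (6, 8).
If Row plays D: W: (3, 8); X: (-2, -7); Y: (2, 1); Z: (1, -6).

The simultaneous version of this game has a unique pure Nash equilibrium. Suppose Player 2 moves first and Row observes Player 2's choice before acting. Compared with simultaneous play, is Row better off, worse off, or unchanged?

worse off

Row best-responds to each possible Player 2 move:
- W: BR = B, leader payoff -7.
- X: BR = B, leader payoff 1.
- Y: BR = C, leader payoff 4.
- Z: BR = A, leader payoff -6.
Player 2's induced payoffs are -7, 1, 4, -6, so Player 2 commits to Y. Subgame-perfect outcome: (C, Y) with payoffs (4, 4).
Now find the simultaneous Nash equilibrium.
Row's best replies: W→B; X→B; Y→C; Z→A.
Player 2's best replies: A→Y; B→X; C→Z; D→W.
The unique mutual best reply is (B, X), giving (9, 1).
Row earns 4 sequentially versus 9 at the Nash outcome: worse off.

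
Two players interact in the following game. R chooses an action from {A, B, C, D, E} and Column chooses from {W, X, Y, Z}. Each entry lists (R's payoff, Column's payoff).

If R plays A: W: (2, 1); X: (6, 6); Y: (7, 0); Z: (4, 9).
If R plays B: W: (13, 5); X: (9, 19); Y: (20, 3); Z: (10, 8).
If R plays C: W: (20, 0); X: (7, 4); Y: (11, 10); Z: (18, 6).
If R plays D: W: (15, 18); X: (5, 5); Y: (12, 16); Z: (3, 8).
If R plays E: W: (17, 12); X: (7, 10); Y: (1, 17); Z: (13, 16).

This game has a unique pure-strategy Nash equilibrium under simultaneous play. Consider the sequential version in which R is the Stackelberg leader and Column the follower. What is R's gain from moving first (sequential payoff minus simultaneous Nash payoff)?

Work backward from Column's decision.
- A → Column plays Z (best of 1, 6, 0, 9); R gets 4.
- B → Column plays X (best of 5, 19, 3, 8); R gets 9.
- C → Column plays Y (best of 0, 4, 10, 6); R gets 11.
- D → Column plays W (best of 18, 5, 16, 8); R gets 15.
- E → Column plays Y (best of 12, 10, 17, 16); R gets 1.
Among 4, 9, 11, 15, 1, the best is 15 at D. Subgame-perfect outcome: (D, W) with payoffs (15, 18).
Now find the simultaneous Nash equilibrium.
R's best replies: W→C; X→B; Y→B; Z→C.
Column's best replies: A→Z; B→X; C→Y; D→W; E→Y.
Only (B, X) has each player best-responding; Nash payoffs (9, 19).
R's commitment gain: 15 − 9 = 6.

6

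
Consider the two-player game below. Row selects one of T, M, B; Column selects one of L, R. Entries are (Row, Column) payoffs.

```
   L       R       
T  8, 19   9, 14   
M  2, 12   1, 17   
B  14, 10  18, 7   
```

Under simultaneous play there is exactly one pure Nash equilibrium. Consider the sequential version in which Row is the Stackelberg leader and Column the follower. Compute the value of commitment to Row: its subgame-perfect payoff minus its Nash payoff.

Solve by backward induction (Row leads).
- T: Column compares 19, 14 and picks L; Row would get 8.
- M: Column compares 12, 17 and picks R; Row would get 1.
- B: Column compares 10, 7 and picks L; Row would get 14.
Maximizing over 8, 1, 14, Row chooses B. Subgame-perfect outcome: (B, L) with payoffs (14, 10).
Now find the simultaneous Nash equilibrium.
Row's best replies: L→B; R→B.
Column's best replies: T→L; M→R; B→L.
The unique mutual best reply is (B, L), giving (14, 10).
Row's commitment gain: 14 − 14 = 0.

0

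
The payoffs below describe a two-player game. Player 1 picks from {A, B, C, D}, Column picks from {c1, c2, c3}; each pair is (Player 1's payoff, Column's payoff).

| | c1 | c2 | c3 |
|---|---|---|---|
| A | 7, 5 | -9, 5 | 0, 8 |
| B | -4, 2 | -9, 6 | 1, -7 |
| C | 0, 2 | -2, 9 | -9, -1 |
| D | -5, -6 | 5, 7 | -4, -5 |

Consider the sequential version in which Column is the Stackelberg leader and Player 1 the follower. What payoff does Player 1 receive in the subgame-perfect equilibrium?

Backward induction with Column moving first.
- c1: Player 1 compares 7, -4, 0, -5 and picks A; Column would get 5.
- c2: Player 1 compares -9, -9, -2, 5 and picks D; Column would get 7.
- c3: Player 1 compares 0, 1, -9, -4 and picks B; Column would get -7.
Column's induced payoffs are 5, 7, -7, so Column commits to c2. Subgame-perfect outcome: (D, c2) with payoffs (5, 7).

5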